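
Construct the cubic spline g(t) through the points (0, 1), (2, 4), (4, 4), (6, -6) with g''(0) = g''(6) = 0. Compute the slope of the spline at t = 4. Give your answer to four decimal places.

Let σ_i = g''(x_i). Step sizes h_i = 2, 2, 2; slopes of the chords Δ_i = (y_(i+1) - y_i)/h_i = 3/2, 0, -5.
  2·σ_0 + 8·σ_1 + 2·σ_2 = 6(Δ_1 - Δ_0) = -9
  2·σ_1 + 8·σ_2 + 2·σ_3 = 6(Δ_2 - Δ_1) = -30
Natural end conditions: σ_0 = σ_3 = 0.
Hence σ_0 = 0, σ_1 = -1/5, σ_2 = -37/10, σ_3 = 0.
On [4, 6], g'(t) = b_2 + 2c_2·(t - 4) + 3d_2·(t - 4)² with b_2 = Δ_2 - h_2(2σ_2 + σ_3)/6 = -38/15, c_2 = σ_2/2 = -37/20, d_2 = (σ_3 - σ_2)/(6h_2) = 37/120. So g'(4) = -38/15.

-2.5333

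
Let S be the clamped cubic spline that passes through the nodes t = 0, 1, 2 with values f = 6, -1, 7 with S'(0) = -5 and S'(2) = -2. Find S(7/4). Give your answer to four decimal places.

With M_i denoting the second derivative at x_i, h_i = 1, 1, and Δ_i = (y_(i+1) − y_i)/h_i = -7, 8:
  1·M_0 + 4·M_1 + 1·M_2 = 6(Δ_1 - Δ_0) = 90
Clamped end conditions give two more equations: 2h_0·M_0 + h_0·M_1 = 6(Δ_0 - S'(0)) = -12 and h_1·M_1 + 2h_1·M_2 = 6(S'(2) - Δ_1) = -60.
Solving the tridiagonal system: M_0 = -27, M_1 = 42, M_2 = -51.
On [1, 2], S(t) = -1 + 5/2·(t - 1) + 21·(t - 1)² - 31/2·(t - 1)³.
With (t - 1) = 3/4: S(7/4) = 787/128.

6.1484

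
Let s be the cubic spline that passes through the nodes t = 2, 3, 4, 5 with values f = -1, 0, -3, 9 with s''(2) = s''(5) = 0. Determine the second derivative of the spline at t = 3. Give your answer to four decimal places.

-12.4000

Put M_i = s'' at the i-th knot. Here h = (1, 1, 1) and Δ = (1, -3, 12), so the interior equations h_(i-1)·M_(i-1) + 2(h_(i-1)+h_i)·M_i + h_i·M_(i+1) = 6(Δ_i − Δ_(i-1)) read
  1·M_0 + 4·M_1 + 1·M_2 = 6(Δ_1 - Δ_0) = -24
  1·M_1 + 4·M_2 + 1·M_3 = 6(Δ_2 - Δ_1) = 90
Natural end conditions: M_0 = M_3 = 0.
Solving: M_0 = 0, M_1 = -62/5, M_2 = 128/5, M_3 = 0.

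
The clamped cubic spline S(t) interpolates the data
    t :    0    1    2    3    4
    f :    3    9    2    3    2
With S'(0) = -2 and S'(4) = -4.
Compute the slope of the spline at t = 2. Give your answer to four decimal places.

-5.3571

Put m_i = S'' at the i-th knot. Here h = (1, 1, 1, 1) and Δ = (6, -7, 1, -1), so the interior equations h_(i-1)·m_(i-1) + 2(h_(i-1)+h_i)·m_i + h_i·m_(i+1) = 6(Δ_i − Δ_(i-1)) read
  1·m_0 + 4·m_1 + 1·m_2 = 6(Δ_1 - Δ_0) = -78
  1·m_1 + 4·m_2 + 1·m_3 = 6(Δ_2 - Δ_1) = 48
  1·m_2 + 4·m_3 + 1·m_4 = 6(Δ_3 - Δ_2) = -12
Clamped end conditions give two more equations: 2h_0·m_0 + h_0·m_1 = 6(Δ_0 - S'(0)) = 48 and h_3·m_3 + 2h_3·m_4 = 6(S'(4) - Δ_3) = -18.
Solving: m_0 = 1171/28, m_1 = -499/14, m_2 = 91/4, m_3 = -103/14, m_4 = -149/28.
On [2, 3], S'(t) = b_2 + 2c_2·(t - 2) + 3d_2·(t - 2)² with b_2 = Δ_2 - h_2(2m_2 + m_3)/6 = -75/14, c_2 = m_2/2 = 91/8, d_2 = (m_3 - m_2)/(6h_2) = -281/56. So S'(2) = -75/14.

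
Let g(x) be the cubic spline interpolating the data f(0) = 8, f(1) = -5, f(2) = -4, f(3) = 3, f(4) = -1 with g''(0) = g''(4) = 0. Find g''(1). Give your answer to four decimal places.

18.7500

With m_i denoting the second derivative at x_i, h_i = 1, 1, 1, 1, and Δ_i = (y_(i+1) − y_i)/h_i = -13, 1, 7, -4:
  1·m_0 + 4·m_1 + 1·m_2 = 6(Δ_1 - Δ_0) = 84
  1·m_1 + 4·m_2 + 1·m_3 = 6(Δ_2 - Δ_1) = 36
  1·m_2 + 4·m_3 + 1·m_4 = 6(Δ_3 - Δ_2) = -66
Natural end conditions: m_0 = m_4 = 0.
Hence m_0 = 0, m_1 = 75/4, m_2 = 9, m_3 = -75/4, m_4 = 0.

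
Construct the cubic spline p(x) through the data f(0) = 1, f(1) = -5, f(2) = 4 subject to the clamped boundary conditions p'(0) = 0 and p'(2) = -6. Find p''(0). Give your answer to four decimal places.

-43.5000

Put M_i = p'' at the i-th knot. Here h = (1, 1) and Δ = (-6, 9), so the interior equations h_(i-1)·M_(i-1) + 2(h_(i-1)+h_i)·M_i + h_i·M_(i+1) = 6(Δ_i − Δ_(i-1)) read
  1·M_0 + 4·M_1 + 1·M_2 = 6(Δ_1 - Δ_0) = 90
Clamped end conditions give two more equations: 2h_0·M_0 + h_0·M_1 = 6(Δ_0 - p'(0)) = -36 and h_1·M_1 + 2h_1·M_2 = 6(p'(2) - Δ_1) = -90.
Solving: M_0 = -87/2, M_1 = 51, M_2 = -141/2.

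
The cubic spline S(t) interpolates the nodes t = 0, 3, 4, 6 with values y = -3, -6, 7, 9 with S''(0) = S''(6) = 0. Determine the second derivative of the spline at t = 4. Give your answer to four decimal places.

Put M_i = S'' at the i-th knot. Here h = (3, 1, 2) and Δ = (-1, 13, 1), so the interior equations h_(i-1)·M_(i-1) + 2(h_(i-1)+h_i)·M_i + h_i·M_(i+1) = 6(Δ_i − Δ_(i-1)) read
  3·M_0 + 8·M_1 + 1·M_2 = 6(Δ_1 - Δ_0) = 84
  1·M_1 + 6·M_2 + 2·M_3 = 6(Δ_2 - Δ_1) = -72
Natural end conditions: M_0 = M_3 = 0.
Solving the tridiagonal system: M_0 = 0, M_1 = 576/47, M_2 = -660/47, M_3 = 0.

-14.0426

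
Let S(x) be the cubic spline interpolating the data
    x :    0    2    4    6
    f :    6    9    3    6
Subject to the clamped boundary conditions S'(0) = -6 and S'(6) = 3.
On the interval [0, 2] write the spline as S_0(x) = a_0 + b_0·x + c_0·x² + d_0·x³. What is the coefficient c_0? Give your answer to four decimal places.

7.8000

Let σ_i = S''(x_i). Step sizes h_i = 2, 2, 2; slopes of the chords Δ_i = (y_(i+1) - y_i)/h_i = 3/2, -3, 3/2.
  2·σ_0 + 8·σ_1 + 2·σ_2 = 6(Δ_1 - Δ_0) = -27
  2·σ_1 + 8·σ_2 + 2·σ_3 = 6(Δ_2 - Δ_1) = 27
Clamped end conditions give two more equations: 2h_0·σ_0 + h_0·σ_1 = 6(Δ_0 - S'(0)) = 45 and h_2·σ_2 + 2h_2·σ_3 = 6(S'(6) - Δ_2) = 9.
Forward elimination and back-substitution give σ_0 = 78/5, σ_1 = -87/10, σ_2 = 57/10, σ_3 = -3/5.
On [0, 2], with S_0(x) = a_0 + b_0·x + c_0·x² + d_0·x³: c_0 = σ_0/2 = 39/5, d_0 = (σ_1 - σ_0)/(6h_0) = -81/40, b_0 = Δ_0 - h_0(2σ_0 + σ_1)/6 = -6.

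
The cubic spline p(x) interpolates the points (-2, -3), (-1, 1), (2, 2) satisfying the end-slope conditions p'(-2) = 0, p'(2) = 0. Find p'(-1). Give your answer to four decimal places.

Put m_i = p'' at the i-th knot. Here h = (1, 3) and Δ = (4, 1/3), so the interior equations h_(i-1)·m_(i-1) + 2(h_(i-1)+h_i)·m_i + h_i·m_(i+1) = 6(Δ_i − Δ_(i-1)) read
  1·m_0 + 8·m_1 + 3·m_2 = 6(Δ_1 - Δ_0) = -22
Clamped end conditions give two more equations: 2h_0·m_0 + h_0·m_1 = 6(Δ_0 - p'(-2)) = 24 and h_1·m_1 + 2h_1·m_2 = 6(p'(2) - Δ_1) = -2.
Solving: m_0 = 59/4, m_1 = -11/2, m_2 = 29/12.
On [-1, 2], p'(x) = b_1 + 2c_1·(x + 1) + 3d_1·(x + 1)² with b_1 = Δ_1 - h_1(2m_1 + m_2)/6 = 37/8, c_1 = m_1/2 = -11/4, d_1 = (m_2 - m_1)/(6h_1) = 95/216. So p'(-1) = 37/8.

4.6250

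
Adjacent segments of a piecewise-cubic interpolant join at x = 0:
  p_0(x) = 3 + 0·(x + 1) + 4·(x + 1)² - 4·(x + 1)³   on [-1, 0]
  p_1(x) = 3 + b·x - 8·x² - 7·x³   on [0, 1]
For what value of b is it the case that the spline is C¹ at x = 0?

p_0'(x) = 0 + 8·(x + 1) - 12·(x + 1)², so p_0'(0) = -4. On the right, p_1'(0) = b, so b = -4.

-4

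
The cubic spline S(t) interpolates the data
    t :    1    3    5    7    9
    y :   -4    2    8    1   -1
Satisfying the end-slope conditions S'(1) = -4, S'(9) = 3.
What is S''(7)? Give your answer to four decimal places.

1.8393

Let M_i = S''(x_i). Step sizes h_i = 2, 2, 2, 2; slopes of the chords Δ_i = (y_(i+1) - y_i)/h_i = 3, 3, -7/2, -1.
  2·M_0 + 8·M_1 + 2·M_2 = 6(Δ_1 - Δ_0) = 0
  2·M_1 + 8·M_2 + 2·M_3 = 6(Δ_2 - Δ_1) = -39
  2·M_2 + 8·M_3 + 2·M_4 = 6(Δ_3 - Δ_2) = 15
Clamped end conditions give two more equations: 2h_0·M_0 + h_0·M_1 = 6(Δ_0 - S'(1)) = 42 and h_3·M_3 + 2h_3·M_4 = 6(S'(9) - Δ_3) = 24.
Forward elimination and back-substitution give M_0 = 1265/112, M_1 = -89/56, M_2 = -79/16, M_3 = 103/56, M_4 = 569/112.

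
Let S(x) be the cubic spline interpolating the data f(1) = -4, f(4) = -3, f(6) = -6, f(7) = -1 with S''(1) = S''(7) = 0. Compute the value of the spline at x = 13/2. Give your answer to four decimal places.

Let M_i = S''(x_i). Step sizes h_i = 3, 2, 1; slopes of the chords Δ_i = (y_(i+1) - y_i)/h_i = 1/3, -3/2, 5.
  3·M_0 + 10·M_1 + 2·M_2 = 6(Δ_1 - Δ_0) = -11
  2·M_1 + 6·M_2 + 1·M_3 = 6(Δ_2 - Δ_1) = 39
Natural end conditions: M_0 = M_3 = 0.
Hence M_0 = 0, M_1 = -18/7, M_2 = 103/14, M_3 = 0.
On [6, 7], S(x) = -6 + 107/42·(x - 6) + 103/28·(x - 6)² - 103/84·(x - 6)³.
With (x - 6) = 1/2: S(13/2) = -887/224.

-3.9598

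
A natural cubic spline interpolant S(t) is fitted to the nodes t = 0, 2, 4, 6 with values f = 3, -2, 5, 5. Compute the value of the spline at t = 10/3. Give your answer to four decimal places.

2.5679

Write M_i for S''(x_i). With h_i = 2, 2, 2 and divided differences Δ_i = -5/2, 7/2, 0, the continuity of S' gives the tridiagonal system
  2·M_0 + 8·M_1 + 2·M_2 = 6(Δ_1 - Δ_0) = 36
  2·M_1 + 8·M_2 + 2·M_3 = 6(Δ_2 - Δ_1) = -21
Natural end conditions: M_0 = M_3 = 0.
Solving the tridiagonal system: M_0 = 0, M_1 = 11/2, M_2 = -4, M_3 = 0.
On [2, 4], S(t) = -2 + 7/6·(t - 2) + 11/4·(t - 2)² - 19/24·(t - 2)³.
With (t - 2) = 4/3: S(10/3) = 208/81.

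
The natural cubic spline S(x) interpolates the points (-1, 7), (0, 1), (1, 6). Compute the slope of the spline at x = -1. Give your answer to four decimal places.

Write M_i for S''(x_i). With h_i = 1, 1 and divided differences Δ_i = -6, 5, the continuity of S' gives the tridiagonal system
  1·M_0 + 4·M_1 + 1·M_2 = 6(Δ_1 - Δ_0) = 66
Natural end conditions: M_0 = M_2 = 0.
Forward elimination and back-substitution give M_0 = 0, M_1 = 33/2, M_2 = 0.
On [-1, 0], S'(x) = b_0 + 2c_0·(x + 1) + 3d_0·(x + 1)² with b_0 = Δ_0 - h_0(2M_0 + M_1)/6 = -35/4, c_0 = M_0/2 = 0, d_0 = (M_1 - M_0)/(6h_0) = 11/4. So S'(-1) = -35/4.

-8.7500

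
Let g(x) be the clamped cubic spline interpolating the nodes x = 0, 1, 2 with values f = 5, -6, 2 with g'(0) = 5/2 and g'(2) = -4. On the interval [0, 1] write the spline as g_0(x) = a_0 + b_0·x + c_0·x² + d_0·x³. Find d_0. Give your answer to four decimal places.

With M_i denoting the second derivative at x_i, h_i = 1, 1, and Δ_i = (y_(i+1) − y_i)/h_i = -11, 8:
  1·M_0 + 4·M_1 + 1·M_2 = 6(Δ_1 - Δ_0) = 114
Clamped end conditions give two more equations: 2h_0·M_0 + h_0·M_1 = 6(Δ_0 - g'(0)) = -81 and h_1·M_1 + 2h_1·M_2 = 6(g'(2) - Δ_1) = -72.
Solving: M_0 = -289/4, M_1 = 127/2, M_2 = -271/4.
On [0, 1], with g_0(x) = a_0 + b_0·x + c_0·x² + d_0·x³: c_0 = M_0/2 = -289/8, d_0 = (M_1 - M_0)/(6h_0) = 181/8, b_0 = Δ_0 - h_0(2M_0 + M_1)/6 = 5/2.

22.6250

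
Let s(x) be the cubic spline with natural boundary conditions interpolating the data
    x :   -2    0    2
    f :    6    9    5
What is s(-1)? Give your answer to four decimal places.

8.1563

With M_i denoting the second derivative at x_i, h_i = 2, 2, and Δ_i = (y_(i+1) − y_i)/h_i = 3/2, -2:
  2·M_0 + 8·M_1 + 2·M_2 = 6(Δ_1 - Δ_0) = -21
Natural end conditions: M_0 = M_2 = 0.
Forward elimination and back-substitution give M_0 = 0, M_1 = -21/8, M_2 = 0.
On [-2, 0], s(x) = 6 + 19/8·(x + 2) + 0·(x + 2)² - 7/32·(x + 2)³.
With (x + 2) = 1: s(-1) = 261/32.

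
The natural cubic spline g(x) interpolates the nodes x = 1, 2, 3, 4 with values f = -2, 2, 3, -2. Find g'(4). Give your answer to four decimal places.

With σ_i denoting the second derivative at x_i, h_i = 1, 1, 1, and Δ_i = (y_(i+1) − y_i)/h_i = 4, 1, -5:
  1·σ_0 + 4·σ_1 + 1·σ_2 = 6(Δ_1 - Δ_0) = -18
  1·σ_1 + 4·σ_2 + 1·σ_3 = 6(Δ_2 - Δ_1) = -36
Natural end conditions: σ_0 = σ_3 = 0.
Solving the tridiagonal system: σ_0 = 0, σ_1 = -12/5, σ_2 = -42/5, σ_3 = 0.
On [3, 4], g'(x) = b_2 + 2c_2·(x - 3) + 3d_2·(x - 3)² with b_2 = Δ_2 - h_2(2σ_2 + σ_3)/6 = -11/5, c_2 = σ_2/2 = -21/5, d_2 = (σ_3 - σ_2)/(6h_2) = 7/5. So g'(4) = -32/5.

-6.4000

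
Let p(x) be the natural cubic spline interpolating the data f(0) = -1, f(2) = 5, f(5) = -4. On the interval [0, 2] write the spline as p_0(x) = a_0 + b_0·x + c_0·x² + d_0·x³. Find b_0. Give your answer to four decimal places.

4.2000

Let M_i = p''(x_i). Step sizes h_i = 2, 3; slopes of the chords Δ_i = (y_(i+1) - y_i)/h_i = 3, -3.
  2·M_0 + 10·M_1 + 3·M_2 = 6(Δ_1 - Δ_0) = -36
Natural end conditions: M_0 = M_2 = 0.
Solving the tridiagonal system: M_0 = 0, M_1 = -18/5, M_2 = 0.
On [0, 2], with p_0(x) = a_0 + b_0·x + c_0·x² + d_0·x³: c_0 = M_0/2 = 0, d_0 = (M_1 - M_0)/(6h_0) = -3/10, b_0 = Δ_0 - h_0(2M_0 + M_1)/6 = 21/5.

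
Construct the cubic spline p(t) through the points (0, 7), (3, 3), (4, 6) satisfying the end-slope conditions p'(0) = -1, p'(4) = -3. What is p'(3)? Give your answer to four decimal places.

4.1250

With σ_i denoting the second derivative at x_i, h_i = 3, 1, and Δ_i = (y_(i+1) − y_i)/h_i = -4/3, 3:
  3·σ_0 + 8·σ_1 + 1·σ_2 = 6(Δ_1 - Δ_0) = 26
Clamped end conditions give two more equations: 2h_0·σ_0 + h_0·σ_1 = 6(Δ_0 - p'(0)) = -2 and h_1·σ_1 + 2h_1·σ_2 = 6(p'(4) - Δ_1) = -36.
Forward elimination and back-substitution give σ_0 = -49/12, σ_1 = 15/2, σ_2 = -87/4.
On [3, 4], p'(t) = b_1 + 2c_1·(t - 3) + 3d_1·(t - 3)² with b_1 = Δ_1 - h_1(2σ_1 + σ_2)/6 = 33/8, c_1 = σ_1/2 = 15/4, d_1 = (σ_2 - σ_1)/(6h_1) = -39/8. So p'(3) = 33/8.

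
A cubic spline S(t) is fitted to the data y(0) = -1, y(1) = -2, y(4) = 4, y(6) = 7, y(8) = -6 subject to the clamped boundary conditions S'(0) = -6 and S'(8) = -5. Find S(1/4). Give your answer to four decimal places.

-2.0688

Write M_i for S''(x_i). With h_i = 1, 3, 2, 2 and divided differences Δ_i = -1, 2, 3/2, -13/2, the continuity of S' gives the tridiagonal system
  1·M_0 + 8·M_1 + 3·M_2 = 6(Δ_1 - Δ_0) = 18
  3·M_1 + 10·M_2 + 2·M_3 = 6(Δ_2 - Δ_1) = -3
  2·M_2 + 8·M_3 + 2·M_4 = 6(Δ_3 - Δ_2) = -48
Clamped end conditions give two more equations: 2h_0·M_0 + h_0·M_1 = 6(Δ_0 - S'(0)) = 30 and h_3·M_3 + 2h_3·M_4 = 6(S'(8) - Δ_3) = 9.
Hence M_0 = 241/16, M_1 = -1/8, M_2 = 21/16, M_3 = -63/8, M_4 = 99/16.
On [0, 1], S(t) = -1 - 6·t + 241/32·t² - 81/32·t³.
With t = 1/4: S(1/4) = -4237/2048.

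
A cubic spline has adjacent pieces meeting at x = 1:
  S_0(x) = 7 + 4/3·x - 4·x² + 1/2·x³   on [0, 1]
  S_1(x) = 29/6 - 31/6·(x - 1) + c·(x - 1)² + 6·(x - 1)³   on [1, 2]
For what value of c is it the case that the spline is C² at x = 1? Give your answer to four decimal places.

S_0''(x) = -8 + 3·x, so S_0''(1) = -5. On the right, S_1''(1) = 2c, so c = -5/2.

-2.5000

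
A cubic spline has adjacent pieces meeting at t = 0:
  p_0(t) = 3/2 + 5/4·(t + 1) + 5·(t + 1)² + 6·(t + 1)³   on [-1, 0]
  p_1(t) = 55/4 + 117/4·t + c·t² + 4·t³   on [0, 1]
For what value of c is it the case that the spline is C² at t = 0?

p_0''(t) = 10 + 36·(t + 1), so p_0''(0) = 46. On the right, p_1''(0) = 2c, so c = 23.

23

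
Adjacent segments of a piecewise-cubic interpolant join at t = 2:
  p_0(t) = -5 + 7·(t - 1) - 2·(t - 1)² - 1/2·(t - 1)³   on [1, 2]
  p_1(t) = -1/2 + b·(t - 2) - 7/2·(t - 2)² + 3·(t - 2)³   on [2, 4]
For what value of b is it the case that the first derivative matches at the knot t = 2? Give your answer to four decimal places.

1.5000

p_0'(t) = 7 - 4·(t - 1) - 3/2·(t - 1)², so p_0'(2) = 3/2. On the right, p_1'(2) = b, so b = 3/2.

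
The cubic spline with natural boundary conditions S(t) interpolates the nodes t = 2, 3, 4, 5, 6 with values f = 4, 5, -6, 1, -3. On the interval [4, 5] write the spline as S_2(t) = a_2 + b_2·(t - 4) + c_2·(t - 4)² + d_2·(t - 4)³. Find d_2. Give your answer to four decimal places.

-11.2321

With m_i denoting the second derivative at x_i, h_i = 1, 1, 1, 1, and Δ_i = (y_(i+1) − y_i)/h_i = 1, -11, 7, -4:
  1·m_0 + 4·m_1 + 1·m_2 = 6(Δ_1 - Δ_0) = -72
  1·m_1 + 4·m_2 + 1·m_3 = 6(Δ_2 - Δ_1) = 108
  1·m_2 + 4·m_3 + 1·m_4 = 6(Δ_3 - Δ_2) = -66
Natural end conditions: m_0 = m_4 = 0.
Hence m_0 = 0, m_1 = -789/28, m_2 = 285/7, m_3 = -747/28, m_4 = 0.
On [4, 5], with S_2(t) = a_2 + b_2·(t - 4) + c_2·(t - 4)² + d_2·(t - 4)³: c_2 = m_2/2 = 285/14, d_2 = (m_3 - m_2)/(6h_2) = -629/56, b_2 = Δ_2 - h_2(2m_2 + m_3)/6 = -17/8.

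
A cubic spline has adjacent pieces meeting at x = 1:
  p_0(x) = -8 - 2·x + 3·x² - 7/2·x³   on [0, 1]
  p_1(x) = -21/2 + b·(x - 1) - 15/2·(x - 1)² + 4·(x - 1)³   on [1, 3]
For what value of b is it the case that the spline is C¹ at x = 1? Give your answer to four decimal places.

-6.5000

p_0'(x) = -2 + 6·x - 21/2·x², so p_0'(1) = -13/2. On the right, p_1'(1) = b, so b = -13/2.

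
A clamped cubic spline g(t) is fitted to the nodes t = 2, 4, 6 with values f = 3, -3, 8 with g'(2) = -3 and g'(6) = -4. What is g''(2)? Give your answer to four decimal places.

Let m_i = g''(x_i). Step sizes h_i = 2, 2; slopes of the chords Δ_i = (y_(i+1) - y_i)/h_i = -3, 11/2.
  2·m_0 + 8·m_1 + 2·m_2 = 6(Δ_1 - Δ_0) = 51
Clamped end conditions give two more equations: 2h_0·m_0 + h_0·m_1 = 6(Δ_0 - g'(2)) = 0 and h_1·m_1 + 2h_1·m_2 = 6(g'(6) - Δ_1) = -57.
Forward elimination and back-substitution give m_0 = -53/8, m_1 = 53/4, m_2 = -167/8.

-6.6250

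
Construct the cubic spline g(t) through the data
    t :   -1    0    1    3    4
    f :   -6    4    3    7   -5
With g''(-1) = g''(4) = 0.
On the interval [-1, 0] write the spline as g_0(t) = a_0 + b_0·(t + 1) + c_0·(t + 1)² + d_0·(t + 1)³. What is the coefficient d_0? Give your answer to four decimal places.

With m_i denoting the second derivative at x_i, h_i = 1, 1, 2, 1, and Δ_i = (y_(i+1) − y_i)/h_i = 10, -1, 2, -12:
  1·m_0 + 4·m_1 + 1·m_2 = 6(Δ_1 - Δ_0) = -66
  1·m_1 + 6·m_2 + 2·m_3 = 6(Δ_2 - Δ_1) = 18
  2·m_2 + 6·m_3 + 1·m_4 = 6(Δ_3 - Δ_2) = -84
Natural end conditions: m_0 = m_4 = 0.
Forward elimination and back-substitution give m_0 = 0, m_1 = -1194/61, m_2 = 750/61, m_3 = -1104/61, m_4 = 0.
On [-1, 0], with g_0(t) = a_0 + b_0·(t + 1) + c_0·(t + 1)² + d_0·(t + 1)³: c_0 = m_0/2 = 0, d_0 = (m_1 - m_0)/(6h_0) = -199/61, b_0 = Δ_0 - h_0(2m_0 + m_1)/6 = 809/61.

-3.2623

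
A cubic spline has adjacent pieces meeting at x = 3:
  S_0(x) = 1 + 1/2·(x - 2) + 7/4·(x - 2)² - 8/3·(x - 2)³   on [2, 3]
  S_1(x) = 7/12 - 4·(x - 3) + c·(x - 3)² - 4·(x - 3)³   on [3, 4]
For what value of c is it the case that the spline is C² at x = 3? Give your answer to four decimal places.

S_0''(x) = 7/2 - 16·(x - 2), so S_0''(3) = -25/2. On the right, S_1''(3) = 2c, so c = -25/4.

-6.2500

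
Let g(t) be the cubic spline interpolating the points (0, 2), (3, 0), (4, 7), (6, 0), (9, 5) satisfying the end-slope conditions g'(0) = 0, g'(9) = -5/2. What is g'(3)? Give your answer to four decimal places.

Put m_i = g'' at the i-th knot. Here h = (3, 1, 2, 3) and Δ = (-2/3, 7, -7/2, 5/3), so the interior equations h_(i-1)·m_(i-1) + 2(h_(i-1)+h_i)·m_i + h_i·m_(i+1) = 6(Δ_i − Δ_(i-1)) read
  3·m_0 + 8·m_1 + 1·m_2 = 6(Δ_1 - Δ_0) = 46
  1·m_1 + 6·m_2 + 2·m_3 = 6(Δ_2 - Δ_1) = -63
  2·m_2 + 10·m_3 + 3·m_4 = 6(Δ_3 - Δ_2) = 31
Clamped end conditions give two more equations: 2h_0·m_0 + h_0·m_1 = 6(Δ_0 - g'(0)) = -4 and h_3·m_3 + 2h_3·m_4 = 6(g'(9) - Δ_3) = -25.
Hence m_0 = -2183/396, m_1 = 1919/198, m_2 = -5939/396, m_3 = 856/99, m_4 = -1681/198.
On [3, 4], g'(t) = b_1 + 2c_1·(t - 3) + 3d_1·(t - 3)² with b_1 = Δ_1 - h_1(2m_1 + m_2)/6 = 1655/264, c_1 = m_1/2 = 1919/396, d_1 = (m_2 - m_1)/(6h_1) = -3259/792. So g'(3) = 1655/264.

6.2689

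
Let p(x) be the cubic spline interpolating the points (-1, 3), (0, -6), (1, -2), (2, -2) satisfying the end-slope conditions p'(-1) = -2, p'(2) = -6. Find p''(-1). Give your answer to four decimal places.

With M_i denoting the second derivative at x_i, h_i = 1, 1, 1, and Δ_i = (y_(i+1) − y_i)/h_i = -9, 4, 0:
  1·M_0 + 4·M_1 + 1·M_2 = 6(Δ_1 - Δ_0) = 78
  1·M_1 + 4·M_2 + 1·M_3 = 6(Δ_2 - Δ_1) = -24
Clamped end conditions give two more equations: 2h_0·M_0 + h_0·M_1 = 6(Δ_0 - p'(-1)) = -42 and h_2·M_2 + 2h_2·M_3 = 6(p'(2) - Δ_2) = -36.
Solving: M_0 = -110/3, M_1 = 94/3, M_2 = -32/3, M_3 = -38/3.

-36.6667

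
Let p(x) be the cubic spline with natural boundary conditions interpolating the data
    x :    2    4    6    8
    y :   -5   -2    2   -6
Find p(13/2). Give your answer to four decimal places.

Let M_i = p''(x_i). Step sizes h_i = 2, 2, 2; slopes of the chords Δ_i = (y_(i+1) - y_i)/h_i = 3/2, 2, -4.
  2·M_0 + 8·M_1 + 2·M_2 = 6(Δ_1 - Δ_0) = 3
  2·M_1 + 8·M_2 + 2·M_3 = 6(Δ_2 - Δ_1) = -36
Natural end conditions: M_0 = M_3 = 0.
Forward elimination and back-substitution give M_0 = 0, M_1 = 8/5, M_2 = -49/10, M_3 = 0.
On [6, 8], p(x) = 2 - 11/15·(x - 6) - 49/20·(x - 6)² + 49/120·(x - 6)³.
With (x - 6) = 1/2: p(13/2) = 343/320.

1.0719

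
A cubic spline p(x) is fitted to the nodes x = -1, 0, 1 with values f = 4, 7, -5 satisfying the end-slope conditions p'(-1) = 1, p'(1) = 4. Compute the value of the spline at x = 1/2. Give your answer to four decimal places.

-0.5000

Let M_i = p''(x_i). Step sizes h_i = 1, 1; slopes of the chords Δ_i = (y_(i+1) - y_i)/h_i = 3, -12.
  1·M_0 + 4·M_1 + 1·M_2 = 6(Δ_1 - Δ_0) = -90
Clamped end conditions give two more equations: 2h_0·M_0 + h_0·M_1 = 6(Δ_0 - p'(-1)) = 12 and h_1·M_1 + 2h_1·M_2 = 6(p'(1) - Δ_1) = 96.
Forward elimination and back-substitution give M_0 = 30, M_1 = -48, M_2 = 72.
On [0, 1], p(x) = 7 - 8·x - 24·x² + 20·x³.
With x = 1/2: p(1/2) = -1/2.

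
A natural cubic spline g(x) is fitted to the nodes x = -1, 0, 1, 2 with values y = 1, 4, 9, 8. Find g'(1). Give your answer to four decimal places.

With M_i denoting the second derivative at x_i, h_i = 1, 1, 1, and Δ_i = (y_(i+1) − y_i)/h_i = 3, 5, -1:
  1·M_0 + 4·M_1 + 1·M_2 = 6(Δ_1 - Δ_0) = 12
  1·M_1 + 4·M_2 + 1·M_3 = 6(Δ_2 - Δ_1) = -36
Natural end conditions: M_0 = M_3 = 0.
Forward elimination and back-substitution give M_0 = 0, M_1 = 28/5, M_2 = -52/5, M_3 = 0.
On [1, 2], g'(x) = b_2 + 2c_2·(x - 1) + 3d_2·(x - 1)² with b_2 = Δ_2 - h_2(2M_2 + M_3)/6 = 37/15, c_2 = M_2/2 = -26/5, d_2 = (M_3 - M_2)/(6h_2) = 26/15. So g'(1) = 37/15.

2.4667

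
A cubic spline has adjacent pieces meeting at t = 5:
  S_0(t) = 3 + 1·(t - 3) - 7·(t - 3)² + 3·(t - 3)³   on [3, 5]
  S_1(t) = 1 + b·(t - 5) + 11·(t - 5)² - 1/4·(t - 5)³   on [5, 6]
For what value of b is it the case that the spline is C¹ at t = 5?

S_0'(t) = 1 - 14·(t - 3) + 9·(t - 3)², so S_0'(5) = 9. On the right, S_1'(5) = b, so b = 9.

9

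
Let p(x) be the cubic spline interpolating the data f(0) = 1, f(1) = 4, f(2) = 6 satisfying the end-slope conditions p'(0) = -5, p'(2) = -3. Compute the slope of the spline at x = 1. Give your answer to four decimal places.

Write M_i for p''(x_i). With h_i = 1, 1 and divided differences Δ_i = 3, 2, the continuity of p' gives the tridiagonal system
  1·M_0 + 4·M_1 + 1·M_2 = 6(Δ_1 - Δ_0) = -6
Clamped end conditions give two more equations: 2h_0·M_0 + h_0·M_1 = 6(Δ_0 - p'(0)) = 48 and h_1·M_1 + 2h_1·M_2 = 6(p'(2) - Δ_1) = -30.
Solving: M_0 = 53/2, M_1 = -5, M_2 = -25/2.
On [1, 2], p'(x) = b_1 + 2c_1·(x - 1) + 3d_1·(x - 1)² with b_1 = Δ_1 - h_1(2M_1 + M_2)/6 = 23/4, c_1 = M_1/2 = -5/2, d_1 = (M_2 - M_1)/(6h_1) = -5/4. So p'(1) = 23/4.

5.7500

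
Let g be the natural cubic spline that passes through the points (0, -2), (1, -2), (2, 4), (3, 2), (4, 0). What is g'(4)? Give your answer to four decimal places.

Write σ_i for g''(x_i). With h_i = 1, 1, 1, 1 and divided differences Δ_i = 0, 6, -2, -2, the continuity of g' gives the tridiagonal system
  1·σ_0 + 4·σ_1 + 1·σ_2 = 6(Δ_1 - Δ_0) = 36
  1·σ_1 + 4·σ_2 + 1·σ_3 = 6(Δ_2 - Δ_1) = -48
  1·σ_2 + 4·σ_3 + 1·σ_4 = 6(Δ_3 - Δ_2) = 0
Natural end conditions: σ_0 = σ_4 = 0.
Forward elimination and back-substitution give σ_0 = 0, σ_1 = 183/14, σ_2 = -114/7, σ_3 = 57/14, σ_4 = 0.
On [3, 4], g'(t) = b_3 + 2c_3·(t - 3) + 3d_3·(t - 3)² with b_3 = Δ_3 - h_3(2σ_3 + σ_4)/6 = -47/14, c_3 = σ_3/2 = 57/28, d_3 = (σ_4 - σ_3)/(6h_3) = -19/28. So g'(4) = -37/28.

-1.3214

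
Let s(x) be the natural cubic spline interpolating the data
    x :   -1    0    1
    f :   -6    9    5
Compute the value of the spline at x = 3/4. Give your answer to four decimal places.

Write σ_i for s''(x_i). With h_i = 1, 1 and divided differences Δ_i = 15, -4, the continuity of s' gives the tridiagonal system
  1·σ_0 + 4·σ_1 + 1·σ_2 = 6(Δ_1 - Δ_0) = -114
Natural end conditions: σ_0 = σ_2 = 0.
Forward elimination and back-substitution give σ_0 = 0, σ_1 = -57/2, σ_2 = 0.
On [0, 1], s(x) = 9 + 11/2·x - 57/4·x² + 19/4·x³.
With x = 3/4: s(3/4) = 1821/256.

7.1133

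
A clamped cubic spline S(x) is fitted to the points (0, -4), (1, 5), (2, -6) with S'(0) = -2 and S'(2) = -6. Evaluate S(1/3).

-2

Put M_i = S'' at the i-th knot. Here h = (1, 1) and Δ = (9, -11), so the interior equations h_(i-1)·M_(i-1) + 2(h_(i-1)+h_i)·M_i + h_i·M_(i+1) = 6(Δ_i − Δ_(i-1)) read
  1·M_0 + 4·M_1 + 1·M_2 = 6(Δ_1 - Δ_0) = -120
Clamped end conditions give two more equations: 2h_0·M_0 + h_0·M_1 = 6(Δ_0 - S'(0)) = 66 and h_1·M_1 + 2h_1·M_2 = 6(S'(2) - Δ_1) = 30.
Forward elimination and back-substitution give M_0 = 61, M_1 = -56, M_2 = 43.
On [0, 1], S(x) = -4 - 2·x + 61/2·x² - 39/2·x³.
With x = 1/3: S(1/3) = -2.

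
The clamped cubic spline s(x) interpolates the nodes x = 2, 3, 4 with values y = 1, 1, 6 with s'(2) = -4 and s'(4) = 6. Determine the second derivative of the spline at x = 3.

5

Write M_i for s''(x_i). With h_i = 1, 1 and divided differences Δ_i = 0, 5, the continuity of s' gives the tridiagonal system
  1·M_0 + 4·M_1 + 1·M_2 = 6(Δ_1 - Δ_0) = 30
Clamped end conditions give two more equations: 2h_0·M_0 + h_0·M_1 = 6(Δ_0 - s'(2)) = 24 and h_1·M_1 + 2h_1·M_2 = 6(s'(4) - Δ_1) = 6.
Forward elimination and back-substitution give M_0 = 19/2, M_1 = 5, M_2 = 1/2.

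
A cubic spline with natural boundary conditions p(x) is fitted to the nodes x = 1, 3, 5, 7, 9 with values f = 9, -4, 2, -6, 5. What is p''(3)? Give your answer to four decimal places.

Write M_i for p''(x_i). With h_i = 2, 2, 2, 2 and divided differences Δ_i = -13/2, 3, -4, 11/2, the continuity of p' gives the tridiagonal system
  2·M_0 + 8·M_1 + 2·M_2 = 6(Δ_1 - Δ_0) = 57
  2·M_1 + 8·M_2 + 2·M_3 = 6(Δ_2 - Δ_1) = -42
  2·M_2 + 8·M_3 + 2·M_4 = 6(Δ_3 - Δ_2) = 57
Natural end conditions: M_0 = M_4 = 0.
Solving: M_0 = 0, M_1 = 135/14, M_2 = -141/14, M_3 = 135/14, M_4 = 0.

9.6429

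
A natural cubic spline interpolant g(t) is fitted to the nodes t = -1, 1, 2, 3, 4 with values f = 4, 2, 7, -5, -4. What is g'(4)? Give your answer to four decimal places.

5.7326

Write m_i for g''(x_i). With h_i = 2, 1, 1, 1 and divided differences Δ_i = -1, 5, -12, 1, the continuity of g' gives the tridiagonal system
  2·m_0 + 6·m_1 + 1·m_2 = 6(Δ_1 - Δ_0) = 36
  1·m_1 + 4·m_2 + 1·m_3 = 6(Δ_2 - Δ_1) = -102
  1·m_2 + 4·m_3 + 1·m_4 = 6(Δ_3 - Δ_2) = 78
Natural end conditions: m_0 = m_4 = 0.
Forward elimination and back-substitution give m_0 = 0, m_1 = 513/43, m_2 = -1530/43, m_3 = 1221/43, m_4 = 0.
On [3, 4], g'(t) = b_3 + 2c_3·(t - 3) + 3d_3·(t - 3)² with b_3 = Δ_3 - h_3(2m_3 + m_4)/6 = -364/43, c_3 = m_3/2 = 1221/86, d_3 = (m_4 - m_3)/(6h_3) = -407/86. So g'(4) = 493/86.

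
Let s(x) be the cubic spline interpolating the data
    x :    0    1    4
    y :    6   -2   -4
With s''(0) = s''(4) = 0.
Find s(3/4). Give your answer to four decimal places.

-0.3008

Put σ_i = s'' at the i-th knot. Here h = (1, 3) and Δ = (-8, -2/3), so the interior equations h_(i-1)·σ_(i-1) + 2(h_(i-1)+h_i)·σ_i + h_i·σ_(i+1) = 6(Δ_i − Δ_(i-1)) read
  1·σ_0 + 8·σ_1 + 3·σ_2 = 6(Δ_1 - Δ_0) = 44
Natural end conditions: σ_0 = σ_2 = 0.
Solving the tridiagonal system: σ_0 = 0, σ_1 = 11/2, σ_2 = 0.
On [0, 1], s(x) = 6 - 107/12·x + 0·x² + 11/12·x³.
With x = 3/4: s(3/4) = -77/256.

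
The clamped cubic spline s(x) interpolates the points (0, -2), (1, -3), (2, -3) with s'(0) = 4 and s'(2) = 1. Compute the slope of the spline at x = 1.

-2

Let M_i = s''(x_i). Step sizes h_i = 1, 1; slopes of the chords Δ_i = (y_(i+1) - y_i)/h_i = -1, 0.
  1·M_0 + 4·M_1 + 1·M_2 = 6(Δ_1 - Δ_0) = 6
Clamped end conditions give two more equations: 2h_0·M_0 + h_0·M_1 = 6(Δ_0 - s'(0)) = -30 and h_1·M_1 + 2h_1·M_2 = 6(s'(2) - Δ_1) = 6.
Hence M_0 = -18, M_1 = 6, M_2 = 0.
On [1, 2], s'(x) = b_1 + 2c_1·(x - 1) + 3d_1·(x - 1)² with b_1 = Δ_1 - h_1(2M_1 + M_2)/6 = -2, c_1 = M_1/2 = 3, d_1 = (M_2 - M_1)/(6h_1) = -1. So s'(1) = -2.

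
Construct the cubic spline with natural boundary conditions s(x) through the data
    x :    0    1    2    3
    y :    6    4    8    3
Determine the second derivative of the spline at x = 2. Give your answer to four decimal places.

With σ_i denoting the second derivative at x_i, h_i = 1, 1, 1, and Δ_i = (y_(i+1) − y_i)/h_i = -2, 4, -5:
  1·σ_0 + 4·σ_1 + 1·σ_2 = 6(Δ_1 - Δ_0) = 36
  1·σ_1 + 4·σ_2 + 1·σ_3 = 6(Δ_2 - Δ_1) = -54
Natural end conditions: σ_0 = σ_3 = 0.
Solving: σ_0 = 0, σ_1 = 66/5, σ_2 = -84/5, σ_3 = 0.

-16.8000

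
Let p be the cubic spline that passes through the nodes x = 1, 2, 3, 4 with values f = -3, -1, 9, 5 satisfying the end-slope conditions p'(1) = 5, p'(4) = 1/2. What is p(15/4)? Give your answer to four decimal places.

Write M_i for p''(x_i). With h_i = 1, 1, 1 and divided differences Δ_i = 2, 10, -4, the continuity of p' gives the tridiagonal system
  1·M_0 + 4·M_1 + 1·M_2 = 6(Δ_1 - Δ_0) = 48
  1·M_1 + 4·M_2 + 1·M_3 = 6(Δ_2 - Δ_1) = -84
Clamped end conditions give two more equations: 2h_0·M_0 + h_0·M_1 = 6(Δ_0 - p'(1)) = -18 and h_2·M_2 + 2h_2·M_3 = 6(p'(4) - Δ_2) = 27.
Solving: M_0 = -111/5, M_1 = 132/5, M_2 = -177/5, M_3 = 156/5.
On [3, 4], p(x) = 9 + 13/5·(x - 3) - 177/10·(x - 3)² + 111/10·(x - 3)³.
With (x - 3) = 3/4: p(15/4) = 3633/640.

5.6766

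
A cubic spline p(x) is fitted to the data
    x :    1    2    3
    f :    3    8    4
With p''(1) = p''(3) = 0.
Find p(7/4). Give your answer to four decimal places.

Put m_i = p'' at the i-th knot. Here h = (1, 1) and Δ = (5, -4), so the interior equations h_(i-1)·m_(i-1) + 2(h_(i-1)+h_i)·m_i + h_i·m_(i+1) = 6(Δ_i − Δ_(i-1)) read
  1·m_0 + 4·m_1 + 1·m_2 = 6(Δ_1 - Δ_0) = -54
Natural end conditions: m_0 = m_2 = 0.
Hence m_0 = 0, m_1 = -27/2, m_2 = 0.
On [1, 2], p(x) = 3 + 29/4·(x - 1) + 0·(x - 1)² - 9/4·(x - 1)³.
With (x - 1) = 3/4: p(7/4) = 1917/256.

7.4883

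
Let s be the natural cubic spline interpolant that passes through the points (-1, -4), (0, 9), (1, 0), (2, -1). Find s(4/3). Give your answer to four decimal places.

Write m_i for s''(x_i). With h_i = 1, 1, 1 and divided differences Δ_i = 13, -9, -1, the continuity of s' gives the tridiagonal system
  1·m_0 + 4·m_1 + 1·m_2 = 6(Δ_1 - Δ_0) = -132
  1·m_1 + 4·m_2 + 1·m_3 = 6(Δ_2 - Δ_1) = 48
Natural end conditions: m_0 = m_3 = 0.
Solving: m_0 = 0, m_1 = -192/5, m_2 = 108/5, m_3 = 0.
On [1, 2], s(x) = 0 - 41/5·(x - 1) + 54/5·(x - 1)² - 18/5·(x - 1)³.
With (x - 1) = 1/3: s(4/3) = -5/3.

-1.6667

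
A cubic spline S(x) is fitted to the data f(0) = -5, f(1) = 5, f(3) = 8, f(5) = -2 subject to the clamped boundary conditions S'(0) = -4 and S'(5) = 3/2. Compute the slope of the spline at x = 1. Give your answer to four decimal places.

13.1304

Let M_i = S''(x_i). Step sizes h_i = 1, 2, 2; slopes of the chords Δ_i = (y_(i+1) - y_i)/h_i = 10, 3/2, -5.
  1·M_0 + 6·M_1 + 2·M_2 = 6(Δ_1 - Δ_0) = -51
  2·M_1 + 8·M_2 + 2·M_3 = 6(Δ_2 - Δ_1) = -39
Clamped end conditions give two more equations: 2h_0·M_0 + h_0·M_1 = 6(Δ_0 - S'(0)) = 84 and h_2·M_2 + 2h_2·M_3 = 6(S'(5) - Δ_2) = 39.
Solving: M_0 = 1144/23, M_1 = -356/23, M_2 = -181/46, M_3 = 539/46.
On [1, 3], S'(x) = b_1 + 2c_1·(x - 1) + 3d_1·(x - 1)² with b_1 = Δ_1 - h_1(2M_1 + M_2)/6 = 302/23, c_1 = M_1/2 = -178/23, d_1 = (M_2 - M_1)/(6h_1) = 177/184. So S'(1) = 302/23.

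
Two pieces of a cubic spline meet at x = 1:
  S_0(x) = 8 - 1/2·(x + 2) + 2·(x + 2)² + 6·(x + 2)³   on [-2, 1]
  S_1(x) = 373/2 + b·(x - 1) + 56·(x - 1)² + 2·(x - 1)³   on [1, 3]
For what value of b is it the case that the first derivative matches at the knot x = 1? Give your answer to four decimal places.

173.5000

S_0'(x) = -1/2 + 4·(x + 2) + 18·(x + 2)², so S_0'(1) = 347/2. On the right, S_1'(1) = b, so b = 347/2.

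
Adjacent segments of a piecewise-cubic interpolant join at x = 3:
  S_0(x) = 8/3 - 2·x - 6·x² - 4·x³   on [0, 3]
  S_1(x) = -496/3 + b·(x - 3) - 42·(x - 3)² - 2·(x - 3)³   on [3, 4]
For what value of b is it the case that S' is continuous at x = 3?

S_0'(x) = -2 - 12·x - 12·x², so S_0'(3) = -146. On the right, S_1'(3) = b, so b = -146.

-146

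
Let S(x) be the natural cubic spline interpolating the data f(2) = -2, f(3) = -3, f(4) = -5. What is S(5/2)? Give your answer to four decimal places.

-2.4063

Let σ_i = S''(x_i). Step sizes h_i = 1, 1; slopes of the chords Δ_i = (y_(i+1) - y_i)/h_i = -1, -2.
  1·σ_0 + 4·σ_1 + 1·σ_2 = 6(Δ_1 - Δ_0) = -6
Natural end conditions: σ_0 = σ_2 = 0.
Solving the tridiagonal system: σ_0 = 0, σ_1 = -3/2, σ_2 = 0.
On [2, 3], S(x) = -2 - 3/4·(x - 2) + 0·(x - 2)² - 1/4·(x - 2)³.
With (x - 2) = 1/2: S(5/2) = -77/32.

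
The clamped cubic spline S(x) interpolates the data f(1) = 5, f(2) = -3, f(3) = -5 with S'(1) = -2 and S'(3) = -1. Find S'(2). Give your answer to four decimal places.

-6.7500

Write M_i for S''(x_i). With h_i = 1, 1 and divided differences Δ_i = -8, -2, the continuity of S' gives the tridiagonal system
  1·M_0 + 4·M_1 + 1·M_2 = 6(Δ_1 - Δ_0) = 36
Clamped end conditions give two more equations: 2h_0·M_0 + h_0·M_1 = 6(Δ_0 - S'(1)) = -36 and h_1·M_1 + 2h_1·M_2 = 6(S'(3) - Δ_1) = 6.
Solving the tridiagonal system: M_0 = -53/2, M_1 = 17, M_2 = -11/2.
On [2, 3], S'(x) = b_1 + 2c_1·(x - 2) + 3d_1·(x - 2)² with b_1 = Δ_1 - h_1(2M_1 + M_2)/6 = -27/4, c_1 = M_1/2 = 17/2, d_1 = (M_2 - M_1)/(6h_1) = -15/4. So S'(2) = -27/4.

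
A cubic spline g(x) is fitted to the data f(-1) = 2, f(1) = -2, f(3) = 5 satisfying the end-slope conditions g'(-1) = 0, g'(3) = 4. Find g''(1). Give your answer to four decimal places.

Put M_i = g'' at the i-th knot. Here h = (2, 2) and Δ = (-2, 7/2), so the interior equations h_(i-1)·M_(i-1) + 2(h_(i-1)+h_i)·M_i + h_i·M_(i+1) = 6(Δ_i − Δ_(i-1)) read
  2·M_0 + 8·M_1 + 2·M_2 = 6(Δ_1 - Δ_0) = 33
Clamped end conditions give two more equations: 2h_0·M_0 + h_0·M_1 = 6(Δ_0 - g'(-1)) = -12 and h_1·M_1 + 2h_1·M_2 = 6(g'(3) - Δ_1) = 3.
Forward elimination and back-substitution give M_0 = -49/8, M_1 = 25/4, M_2 = -19/8.

6.2500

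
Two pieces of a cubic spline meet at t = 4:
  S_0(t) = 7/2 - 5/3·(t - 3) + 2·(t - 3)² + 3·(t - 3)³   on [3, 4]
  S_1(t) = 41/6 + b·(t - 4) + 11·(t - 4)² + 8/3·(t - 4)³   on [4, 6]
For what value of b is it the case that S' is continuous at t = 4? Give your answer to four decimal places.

S_0'(t) = -5/3 + 4·(t - 3) + 9·(t - 3)², so S_0'(4) = 34/3. On the right, S_1'(4) = b, so b = 34/3.

11.3333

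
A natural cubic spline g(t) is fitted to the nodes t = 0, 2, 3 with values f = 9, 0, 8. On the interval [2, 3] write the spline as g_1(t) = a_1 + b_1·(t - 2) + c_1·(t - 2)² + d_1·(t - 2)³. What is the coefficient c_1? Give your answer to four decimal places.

6.2500

Put σ_i = g'' at the i-th knot. Here h = (2, 1) and Δ = (-9/2, 8), so the interior equations h_(i-1)·σ_(i-1) + 2(h_(i-1)+h_i)·σ_i + h_i·σ_(i+1) = 6(Δ_i − Δ_(i-1)) read
  2·σ_0 + 6·σ_1 + 1·σ_2 = 6(Δ_1 - Δ_0) = 75
Natural end conditions: σ_0 = σ_2 = 0.
Solving the tridiagonal system: σ_0 = 0, σ_1 = 25/2, σ_2 = 0.
On [2, 3], with g_1(t) = a_1 + b_1·(t - 2) + c_1·(t - 2)² + d_1·(t - 2)³: c_1 = σ_1/2 = 25/4, d_1 = (σ_2 - σ_1)/(6h_1) = -25/12, b_1 = Δ_1 - h_1(2σ_1 + σ_2)/6 = 23/6.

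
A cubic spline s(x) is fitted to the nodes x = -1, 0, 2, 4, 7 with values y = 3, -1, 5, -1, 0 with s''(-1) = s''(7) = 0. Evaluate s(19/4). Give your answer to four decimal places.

Write σ_i for s''(x_i). With h_i = 1, 2, 2, 3 and divided differences Δ_i = -4, 3, -3, 1/3, the continuity of s' gives the tridiagonal system
  1·σ_0 + 6·σ_1 + 2·σ_2 = 6(Δ_1 - Δ_0) = 42
  2·σ_1 + 8·σ_2 + 2·σ_3 = 6(Δ_2 - Δ_1) = -36
  2·σ_2 + 10·σ_3 + 3·σ_4 = 6(Δ_3 - Δ_2) = 20
Natural end conditions: σ_0 = σ_4 = 0.
Solving: σ_0 = 0, σ_1 = 499/52, σ_2 = -405/52, σ_3 = 185/52, σ_4 = 0.
On [4, 7], s(x) = -1 - 503/156·(x - 4) + 185/104·(x - 4)² - 185/936·(x - 4)³.
With (x - 4) = 3/4: s(19/4) = -16647/6656.

-2.5011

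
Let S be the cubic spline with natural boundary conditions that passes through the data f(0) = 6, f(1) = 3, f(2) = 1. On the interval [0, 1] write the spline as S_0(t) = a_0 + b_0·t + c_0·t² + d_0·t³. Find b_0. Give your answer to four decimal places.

-3.2500

Write m_i for S''(x_i). With h_i = 1, 1 and divided differences Δ_i = -3, -2, the continuity of S' gives the tridiagonal system
  1·m_0 + 4·m_1 + 1·m_2 = 6(Δ_1 - Δ_0) = 6
Natural end conditions: m_0 = m_2 = 0.
Hence m_0 = 0, m_1 = 3/2, m_2 = 0.
On [0, 1], with S_0(t) = a_0 + b_0·t + c_0·t² + d_0·t³: c_0 = m_0/2 = 0, d_0 = (m_1 - m_0)/(6h_0) = 1/4, b_0 = Δ_0 - h_0(2m_0 + m_1)/6 = -13/4.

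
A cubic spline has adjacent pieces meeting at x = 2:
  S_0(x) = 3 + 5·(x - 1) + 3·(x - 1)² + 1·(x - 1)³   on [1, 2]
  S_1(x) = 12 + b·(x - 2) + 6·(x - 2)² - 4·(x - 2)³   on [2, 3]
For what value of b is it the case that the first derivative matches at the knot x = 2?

S_0'(x) = 5 + 6·(x - 1) + 3·(x - 1)², so S_0'(2) = 14. On the right, S_1'(2) = b, so b = 14.

14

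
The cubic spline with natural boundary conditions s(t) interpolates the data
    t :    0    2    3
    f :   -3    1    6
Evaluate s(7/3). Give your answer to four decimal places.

With M_i denoting the second derivative at x_i, h_i = 2, 1, and Δ_i = (y_(i+1) − y_i)/h_i = 2, 5:
  2·M_0 + 6·M_1 + 1·M_2 = 6(Δ_1 - Δ_0) = 18
Natural end conditions: M_0 = M_2 = 0.
Solving the tridiagonal system: M_0 = 0, M_1 = 3, M_2 = 0.
On [2, 3], s(t) = 1 + 4·(t - 2) + 3/2·(t - 2)² - 1/2·(t - 2)³.
With (t - 2) = 1/3: s(7/3) = 67/27.

2.4815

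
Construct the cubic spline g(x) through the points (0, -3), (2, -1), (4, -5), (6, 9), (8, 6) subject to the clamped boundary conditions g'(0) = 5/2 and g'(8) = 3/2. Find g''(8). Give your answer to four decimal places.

10.3482

With σ_i denoting the second derivative at x_i, h_i = 2, 2, 2, 2, and Δ_i = (y_(i+1) − y_i)/h_i = 1, -2, 7, -3/2:
  2·σ_0 + 8·σ_1 + 2·σ_2 = 6(Δ_1 - Δ_0) = -18
  2·σ_1 + 8·σ_2 + 2·σ_3 = 6(Δ_2 - Δ_1) = 54
  2·σ_2 + 8·σ_3 + 2·σ_4 = 6(Δ_3 - Δ_2) = -51
Clamped end conditions give two more equations: 2h_0·σ_0 + h_0·σ_1 = 6(Δ_0 - g'(0)) = -9 and h_3·σ_3 + 2h_3·σ_4 = 6(g'(8) - Δ_3) = 18.
Hence σ_0 = 31/112, σ_1 = -283/56, σ_2 = 175/16, σ_3 = -655/56, σ_4 = 1159/112.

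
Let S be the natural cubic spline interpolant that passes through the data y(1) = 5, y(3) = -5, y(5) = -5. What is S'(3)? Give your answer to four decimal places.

-2.5000

Put m_i = S'' at the i-th knot. Here h = (2, 2) and Δ = (-5, 0), so the interior equations h_(i-1)·m_(i-1) + 2(h_(i-1)+h_i)·m_i + h_i·m_(i+1) = 6(Δ_i − Δ_(i-1)) read
  2·m_0 + 8·m_1 + 2·m_2 = 6(Δ_1 - Δ_0) = 30
Natural end conditions: m_0 = m_2 = 0.
Solving the tridiagonal system: m_0 = 0, m_1 = 15/4, m_2 = 0.
On [3, 5], S'(x) = b_1 + 2c_1·(x - 3) + 3d_1·(x - 3)² with b_1 = Δ_1 - h_1(2m_1 + m_2)/6 = -5/2, c_1 = m_1/2 = 15/8, d_1 = (m_2 - m_1)/(6h_1) = -5/16. So S'(3) = -5/2.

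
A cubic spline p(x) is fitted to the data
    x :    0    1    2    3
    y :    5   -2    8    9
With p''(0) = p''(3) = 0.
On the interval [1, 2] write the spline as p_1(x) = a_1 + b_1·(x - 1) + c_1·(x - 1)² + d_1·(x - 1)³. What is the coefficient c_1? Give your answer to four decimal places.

15.4000

Let m_i = p''(x_i). Step sizes h_i = 1, 1, 1; slopes of the chords Δ_i = (y_(i+1) - y_i)/h_i = -7, 10, 1.
  1·m_0 + 4·m_1 + 1·m_2 = 6(Δ_1 - Δ_0) = 102
  1·m_1 + 4·m_2 + 1·m_3 = 6(Δ_2 - Δ_1) = -54
Natural end conditions: m_0 = m_3 = 0.
Solving: m_0 = 0, m_1 = 154/5, m_2 = -106/5, m_3 = 0.
On [1, 2], with p_1(x) = a_1 + b_1·(x - 1) + c_1·(x - 1)² + d_1·(x - 1)³: c_1 = m_1/2 = 77/5, d_1 = (m_2 - m_1)/(6h_1) = -26/3, b_1 = Δ_1 - h_1(2m_1 + m_2)/6 = 49/15.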